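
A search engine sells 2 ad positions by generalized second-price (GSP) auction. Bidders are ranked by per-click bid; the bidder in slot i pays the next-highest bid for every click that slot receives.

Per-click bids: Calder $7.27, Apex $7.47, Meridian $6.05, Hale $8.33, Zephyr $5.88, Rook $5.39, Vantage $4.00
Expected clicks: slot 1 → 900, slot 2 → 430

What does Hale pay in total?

Hale pays $6723.00

Ranked by bid: $8.33 (Hale) > $7.47 (Apex) > $7.27 (Calder) > …
Hale holds slot 1 → pays next bid $7.47 × 900 clicks = $6723.00.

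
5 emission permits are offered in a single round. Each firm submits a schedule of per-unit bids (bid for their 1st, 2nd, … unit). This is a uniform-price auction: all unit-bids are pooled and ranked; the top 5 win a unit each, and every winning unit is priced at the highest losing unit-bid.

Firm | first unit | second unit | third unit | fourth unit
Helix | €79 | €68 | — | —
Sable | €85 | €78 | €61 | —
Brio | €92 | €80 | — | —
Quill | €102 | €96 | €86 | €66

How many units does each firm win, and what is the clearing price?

Brio 1, Quill 3, Sable 1; clearing price €80

All unit-bids, highest first — top 5: 102 (Quill-1), 96 (Quill-2), 92 (Brio-1), 86 (Quill-3), 85 (Sable-1)
The (k+1)-th unit-bid is €80.
Allocation: Brio 1, Quill 3, Sable 1.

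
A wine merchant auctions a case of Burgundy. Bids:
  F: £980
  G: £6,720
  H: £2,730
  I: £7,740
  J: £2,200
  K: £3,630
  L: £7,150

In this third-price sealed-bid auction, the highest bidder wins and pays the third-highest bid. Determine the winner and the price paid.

I pays £6,720

Third-price sealed-bid auction: the highest bidder wins and pays the third-highest bid.
Sorting bids: 7,740 (I) > 7,150 (L) > 6,720 (G) > 3,630 (K) > 2,730 (H) > 2,200 (J) > …
I is highest; pays the third-highest bid, £6,720.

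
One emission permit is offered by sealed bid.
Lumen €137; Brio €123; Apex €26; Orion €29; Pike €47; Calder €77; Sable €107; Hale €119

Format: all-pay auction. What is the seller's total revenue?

Total revenue: €665

All-pay auction: the highest bidder wins the item, but every bidder pays their own bid.
Bids ranked: 137 (Lumen) > 123 (Brio) > 119 (Hale) > 107 (Sable) > 77 (Calder) > 47 (Pike) > …
Lumen wins with the top bid; all bids are sunk regardless.
Every bidder forfeits their bid regardless of winning.
Revenue = 137 + 123 + 26 + 29 + 47 + 77 + 107 + 119 = €665.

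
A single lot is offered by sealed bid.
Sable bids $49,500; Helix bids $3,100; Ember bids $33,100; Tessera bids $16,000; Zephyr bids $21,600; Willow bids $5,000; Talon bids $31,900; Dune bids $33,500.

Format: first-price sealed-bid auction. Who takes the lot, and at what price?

Bids ranked: 49,500 (Sable) > 33,500 (Dune) > 33,100 (Ember) > 31,900 (Talon) > 21,600 (Zephyr) > 16,000 (Tessera) > …
First-price: Sable pays what they bid, $49,500.

Sable pays $49,500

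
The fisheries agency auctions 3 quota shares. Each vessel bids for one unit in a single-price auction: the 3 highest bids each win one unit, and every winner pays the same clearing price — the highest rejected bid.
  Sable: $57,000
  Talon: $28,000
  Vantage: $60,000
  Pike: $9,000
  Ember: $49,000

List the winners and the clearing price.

Vantage, Sable, Ember; each pays $28,000

Sorting: 60,000 (Vantage), 57,000 (Sable), 49,000 (Ember), 28,000 (Talon), 9,000 (Pike)
Top 3: Vantage, Sable, Ember.
Highest unsuccessful bid: $28,000 → clearing price.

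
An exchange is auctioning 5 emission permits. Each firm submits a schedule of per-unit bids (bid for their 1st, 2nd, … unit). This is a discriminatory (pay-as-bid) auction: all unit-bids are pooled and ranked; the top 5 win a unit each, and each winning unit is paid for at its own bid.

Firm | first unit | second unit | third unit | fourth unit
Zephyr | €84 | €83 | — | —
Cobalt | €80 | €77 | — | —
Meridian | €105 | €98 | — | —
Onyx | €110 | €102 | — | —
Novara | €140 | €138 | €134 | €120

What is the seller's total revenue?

All unit-bids, highest first — top 5: 140 (Novara-1), 138 (Novara-2), 134 (Novara-3), 120 (Novara-4), 110 (Onyx-1)
Next rejected bid: €105 (not a price — pay-as-bid).
Each winning unit pays its own bid.
Revenue = 140 + 138 + 134 + 120 + 110 = €642.

Total revenue: €642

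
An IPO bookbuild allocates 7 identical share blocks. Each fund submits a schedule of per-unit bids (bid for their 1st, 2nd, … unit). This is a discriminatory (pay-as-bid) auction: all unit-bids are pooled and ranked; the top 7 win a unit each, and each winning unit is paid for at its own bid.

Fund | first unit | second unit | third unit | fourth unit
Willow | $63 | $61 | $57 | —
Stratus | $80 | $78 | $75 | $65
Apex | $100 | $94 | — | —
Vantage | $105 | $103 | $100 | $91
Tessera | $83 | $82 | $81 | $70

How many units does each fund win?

Merging the schedules and taking the best 7: 105 (Vantage-1), 103 (Vantage-2), 100 (Apex-1), 100 (Vantage-3), 94 (Apex-2), 91 (Vantage-4), 83 (Tessera-1)
Next rejected bid: $82 (not a price — pay-as-bid).
Allocation: Apex 2, Tessera 1, Vantage 4.

Apex 2, Tessera 1, Vantage 4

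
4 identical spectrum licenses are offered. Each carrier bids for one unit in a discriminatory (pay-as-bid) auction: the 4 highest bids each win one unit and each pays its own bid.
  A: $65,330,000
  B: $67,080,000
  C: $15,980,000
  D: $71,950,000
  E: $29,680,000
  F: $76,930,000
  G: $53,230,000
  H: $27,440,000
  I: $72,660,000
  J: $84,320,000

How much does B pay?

Bids ranked high→low: 84,320,000 (J), 76,930,000 (F), 72,660,000 (I), 71,950,000 (D), 67,080,000 (B), 65,330,000 (A), …
Winners (4 units): J, F, I, D.
B does not win → $0.

B pays $0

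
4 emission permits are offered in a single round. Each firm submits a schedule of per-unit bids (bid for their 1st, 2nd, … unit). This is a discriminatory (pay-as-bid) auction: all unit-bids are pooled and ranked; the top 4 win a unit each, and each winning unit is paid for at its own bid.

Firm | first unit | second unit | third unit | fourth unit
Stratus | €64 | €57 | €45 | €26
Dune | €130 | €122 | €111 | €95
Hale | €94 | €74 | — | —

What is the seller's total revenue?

Total revenue: €458

Merging the schedules and taking the best 4: 130 (Dune-1), 122 (Dune-2), 111 (Dune-3), 95 (Dune-4)
Next rejected bid: €94 (not a price — pay-as-bid).
Each winning unit pays its own bid.
Revenue = 130 + 122 + 111 + 95 = €458.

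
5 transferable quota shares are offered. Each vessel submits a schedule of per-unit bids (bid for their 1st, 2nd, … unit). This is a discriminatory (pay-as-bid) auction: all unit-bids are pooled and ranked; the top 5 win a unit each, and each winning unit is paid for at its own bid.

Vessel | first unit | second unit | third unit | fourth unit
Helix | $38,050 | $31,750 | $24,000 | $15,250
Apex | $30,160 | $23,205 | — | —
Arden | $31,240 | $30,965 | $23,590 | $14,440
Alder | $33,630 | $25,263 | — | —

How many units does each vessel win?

All unit-bids, highest first — top 5: 38,050 (Helix-1), 33,630 (Alder-1), 31,750 (Helix-2), 31,240 (Arden-1), 30,965 (Arden-2)
Next rejected bid: $30,160 (not a price — pay-as-bid).
Allocation: Alder 1, Arden 2, Helix 2.

Alder 1, Arden 2, Helix 2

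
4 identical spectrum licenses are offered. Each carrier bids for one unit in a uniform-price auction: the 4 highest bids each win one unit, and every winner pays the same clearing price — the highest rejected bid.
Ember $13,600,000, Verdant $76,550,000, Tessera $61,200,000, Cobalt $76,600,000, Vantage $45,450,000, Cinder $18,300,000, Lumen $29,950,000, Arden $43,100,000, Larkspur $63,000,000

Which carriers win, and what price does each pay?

Sorting: 76,600,000 (Cobalt), 76,550,000 (Verdant), 63,000,000 (Larkspur), 61,200,000 (Tessera), 45,450,000 (Vantage), 43,100,000 (Arden), …
The 4 highest are Cobalt, Verdant, Larkspur, Tessera.
Highest unsuccessful bid: $45,450,000 → clearing price.

Cobalt, Verdant, Larkspur, Tessera; each pays $45,450,000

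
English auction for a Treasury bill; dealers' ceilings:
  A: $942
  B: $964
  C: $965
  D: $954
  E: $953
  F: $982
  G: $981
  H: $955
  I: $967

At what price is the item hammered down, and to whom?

F wins at $981

Limits in order: 982 (F) > 981 (G) > 967 (I) > 965 (C) > 964 (B) > 955 (H) > …
Bidding ends when G exits at $981; F takes it.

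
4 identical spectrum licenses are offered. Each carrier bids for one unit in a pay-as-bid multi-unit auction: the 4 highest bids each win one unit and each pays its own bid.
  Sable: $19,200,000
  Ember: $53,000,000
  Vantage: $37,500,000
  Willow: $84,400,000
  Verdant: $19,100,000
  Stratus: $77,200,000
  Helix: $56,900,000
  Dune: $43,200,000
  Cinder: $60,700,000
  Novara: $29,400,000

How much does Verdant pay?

Bids ranked high→low: 84,400,000 (Willow), 77,200,000 (Stratus), 60,700,000 (Cinder), 56,900,000 (Helix), 53,000,000 (Ember), 43,200,000 (Dune), …
Winners (4 units): Willow, Stratus, Cinder, Helix.
Verdant does not win → $0.

Verdant pays $0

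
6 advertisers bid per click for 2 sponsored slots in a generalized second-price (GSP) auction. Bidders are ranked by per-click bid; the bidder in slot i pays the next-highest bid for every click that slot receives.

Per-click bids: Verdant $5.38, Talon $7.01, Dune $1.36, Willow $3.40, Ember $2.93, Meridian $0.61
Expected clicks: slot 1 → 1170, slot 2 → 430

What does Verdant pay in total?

Per-click bids in order: $7.01 (Talon) > $5.38 (Verdant) > $3.40 (Willow) > …
Verdant holds slot 2 → pays next bid $3.40 × 430 clicks = $1462.00.

Verdant pays $1462.00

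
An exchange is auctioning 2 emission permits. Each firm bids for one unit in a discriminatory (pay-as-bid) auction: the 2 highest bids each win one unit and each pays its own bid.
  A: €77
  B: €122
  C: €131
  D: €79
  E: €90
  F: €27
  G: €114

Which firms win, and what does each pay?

Sorting: 131 (C), 122 (B), 114 (G), 90 (E), …
Top 2: C, B.
Each winner pays its own bid: C €131, B €122.

C €131, B €122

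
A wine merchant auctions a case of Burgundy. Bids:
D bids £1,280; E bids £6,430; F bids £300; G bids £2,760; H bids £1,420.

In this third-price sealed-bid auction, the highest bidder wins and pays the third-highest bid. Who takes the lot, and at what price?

Third-price sealed-bid auction: the highest bidder wins and pays the third-highest bid.
Bids ranked: 6,430 (E) > 2,760 (G) > 1,420 (H) > 1,280 (D) > 300 (F)
E wins; payment is bid #3 in the ranking = £1,420.

E pays £1,420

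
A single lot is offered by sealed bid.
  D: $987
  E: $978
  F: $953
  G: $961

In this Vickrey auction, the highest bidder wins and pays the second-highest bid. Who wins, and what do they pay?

D pays $978

Bids in order: 987 (D) > 978 (E) > 961 (G) > 953 (F)
D is highest; pays the second-highest bid, $978.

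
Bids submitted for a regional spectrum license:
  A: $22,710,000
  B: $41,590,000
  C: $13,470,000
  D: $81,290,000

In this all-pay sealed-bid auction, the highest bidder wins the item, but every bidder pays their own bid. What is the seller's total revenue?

Total revenue: $159,060,000

Sorting bids: 81,290,000 (D) > 41,590,000 (B) > 22,710,000 (A) > 13,470,000 (C)
Every bidder forfeits their bid regardless of winning.
Revenue = 22,710,000 + 41,590,000 + 13,470,000 + 81,290,000 = $159,060,000.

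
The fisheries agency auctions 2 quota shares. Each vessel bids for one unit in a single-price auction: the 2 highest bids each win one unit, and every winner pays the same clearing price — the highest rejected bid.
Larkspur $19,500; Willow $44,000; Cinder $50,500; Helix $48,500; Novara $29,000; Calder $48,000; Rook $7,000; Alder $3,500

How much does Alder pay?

Bids ranked high→low: 50,500 (Cinder), 48,500 (Helix), 48,000 (Calder), 44,000 (Willow), …
Top 2: Cinder, Helix.
First losing bid is Calder's $48,000, which sets the uniform price.
Alder does not win → pays $0.

Alder pays $0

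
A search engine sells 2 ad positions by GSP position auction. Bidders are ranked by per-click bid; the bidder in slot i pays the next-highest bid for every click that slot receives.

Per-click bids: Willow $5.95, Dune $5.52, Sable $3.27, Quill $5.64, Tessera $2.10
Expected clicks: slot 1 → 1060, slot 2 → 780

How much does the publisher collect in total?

Total revenue: $10284.00

Ranked by bid: $5.95 (Willow) > $5.64 (Quill) > $5.52 (Dune) > …
Slot 1: Willow pays $5.64 × 1060 = $5978.40
Slot 2: Quill pays $5.52 × 780 = $4305.60
Total = $10284.00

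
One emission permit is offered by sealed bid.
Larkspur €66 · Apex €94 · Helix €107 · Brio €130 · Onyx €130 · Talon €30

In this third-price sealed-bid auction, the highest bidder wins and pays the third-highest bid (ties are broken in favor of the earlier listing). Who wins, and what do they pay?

Third-price sealed-bid auction: the highest bidder wins and pays the third-highest bid.
Bids ranked: 130 (Brio) > 130 (Onyx) > 107 (Helix) > 94 (Apex) > 66 (Larkspur) > 30 (Talon)
Brio and Onyx tie at €130; tie-break gives it to Brio.
Brio wins; payment is bid #3 in the ranking = €107.

Brio pays €107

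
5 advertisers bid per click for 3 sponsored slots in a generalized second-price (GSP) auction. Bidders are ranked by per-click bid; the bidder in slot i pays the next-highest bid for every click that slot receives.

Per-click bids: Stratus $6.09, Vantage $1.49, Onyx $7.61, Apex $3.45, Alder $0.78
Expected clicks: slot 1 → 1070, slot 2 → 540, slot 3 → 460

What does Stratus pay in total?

Stratus pays $1863.00

Per-click bids in order: $7.61 (Onyx) > $6.09 (Stratus) > $3.45 (Apex) > $1.49 (Vantage) > …
Stratus holds slot 2 → pays next bid $3.45 × 540 clicks = $1863.00.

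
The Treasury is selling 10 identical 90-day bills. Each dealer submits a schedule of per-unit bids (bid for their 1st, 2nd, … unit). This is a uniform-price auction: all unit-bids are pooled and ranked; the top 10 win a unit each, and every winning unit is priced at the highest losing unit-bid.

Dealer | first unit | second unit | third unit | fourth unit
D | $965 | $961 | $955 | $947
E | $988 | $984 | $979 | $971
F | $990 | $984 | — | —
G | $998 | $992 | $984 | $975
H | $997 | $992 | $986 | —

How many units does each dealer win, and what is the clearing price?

All unit-bids, highest first — top 10: 998 (G-1), 997 (H-1), 992 (G-2), 992 (H-2), 990 (F-1), 988 (E-1), 986 (H-3), 984 (E-2), 984 (F-2), 984 (G-3)
First bid not allocated: $979.
Allocation: E 2, F 2, G 3, H 3.

E 2, F 2, G 3, H 3; clearing price $979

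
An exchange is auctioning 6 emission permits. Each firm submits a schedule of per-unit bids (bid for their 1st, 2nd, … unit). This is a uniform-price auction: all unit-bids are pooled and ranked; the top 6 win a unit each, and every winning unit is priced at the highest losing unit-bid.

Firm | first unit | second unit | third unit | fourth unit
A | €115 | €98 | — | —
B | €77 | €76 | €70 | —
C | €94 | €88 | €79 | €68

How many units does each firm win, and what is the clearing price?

A 2, B 1, C 3; clearing price €76

Merging the schedules and taking the best 6: 115 (A-1), 98 (A-2), 94 (C-1), 88 (C-2), 79 (C-3), 77 (B-1)
The (k+1)-th unit-bid is €76.
Allocation: A 2, B 1, C 3.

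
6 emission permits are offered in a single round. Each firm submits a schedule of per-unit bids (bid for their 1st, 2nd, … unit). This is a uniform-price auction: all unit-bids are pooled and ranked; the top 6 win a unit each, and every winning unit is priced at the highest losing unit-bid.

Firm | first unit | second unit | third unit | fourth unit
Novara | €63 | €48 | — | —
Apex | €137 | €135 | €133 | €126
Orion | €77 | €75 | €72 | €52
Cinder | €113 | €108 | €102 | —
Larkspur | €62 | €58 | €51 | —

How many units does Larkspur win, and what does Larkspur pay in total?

Larkspur: 0 units, pays €0

Merging the schedules and taking the best 6: 137 (Apex-1), 135 (Apex-2), 133 (Apex-3), 126 (Apex-4), 113 (Cinder-1), 108 (Cinder-2)
The (k+1)-th unit-bid is €102.
Larkspur wins 0 unit(s) at €102 each.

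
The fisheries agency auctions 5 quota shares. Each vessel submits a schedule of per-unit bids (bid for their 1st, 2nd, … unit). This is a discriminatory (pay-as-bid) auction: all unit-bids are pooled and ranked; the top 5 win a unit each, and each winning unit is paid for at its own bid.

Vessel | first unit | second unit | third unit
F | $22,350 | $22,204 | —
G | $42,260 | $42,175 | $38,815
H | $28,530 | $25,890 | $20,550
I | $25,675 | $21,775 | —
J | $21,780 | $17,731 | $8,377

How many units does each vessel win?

Merging the schedules and taking the best 5: 42,260 (G-1), 42,175 (G-2), 38,815 (G-3), 28,530 (H-1), 25,890 (H-2)
Next rejected bid: $25,675 (not a price — pay-as-bid).
Allocation: G 3, H 2.

G 3, H 2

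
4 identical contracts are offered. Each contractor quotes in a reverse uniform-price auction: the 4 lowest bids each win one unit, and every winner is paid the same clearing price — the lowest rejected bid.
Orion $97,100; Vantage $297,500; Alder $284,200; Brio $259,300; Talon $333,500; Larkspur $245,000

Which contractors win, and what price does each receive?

Sorting: 97,100 (Orion), 245,000 (Larkspur), 259,300 (Brio), 284,200 (Alder), 297,500 (Vantage), 333,500 (Talon)
Winners (4 units): Orion, Larkspur, Brio, Alder.
Clearing price = lowest rejected bid = $297,500.

Orion, Larkspur, Brio, Alder; each is paid $297,500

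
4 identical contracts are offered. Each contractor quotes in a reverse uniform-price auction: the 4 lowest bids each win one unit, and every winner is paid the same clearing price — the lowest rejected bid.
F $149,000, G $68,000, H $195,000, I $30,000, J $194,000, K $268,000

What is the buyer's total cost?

Sorting: 30,000 (I), 68,000 (G), 149,000 (F), 194,000 (J), 195,000 (H), 268,000 (K)
Winners (4 units): I, G, F, J.
First losing bid is H's $195,000, which sets the uniform price.
Total cost = 4 × $195,000 = $780,000.

Total cost: $780,000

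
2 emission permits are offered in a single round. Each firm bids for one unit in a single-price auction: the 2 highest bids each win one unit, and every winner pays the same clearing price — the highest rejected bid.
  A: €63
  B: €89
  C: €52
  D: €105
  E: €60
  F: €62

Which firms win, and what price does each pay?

D, B; each pays €63

Ordering the bids: 105 (D), 89 (B), 63 (A), 62 (F), …
The 2 highest are D, B.
Highest unsuccessful bid: €63 → clearing price.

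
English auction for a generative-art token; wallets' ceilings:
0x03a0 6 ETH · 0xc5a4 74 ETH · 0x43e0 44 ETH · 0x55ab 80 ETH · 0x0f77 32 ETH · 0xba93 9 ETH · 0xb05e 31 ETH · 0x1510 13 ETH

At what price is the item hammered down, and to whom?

0x55ab wins at 74 ETH

Ascending (English) auction: the price rises until one bidder remains; the winner pays the price at which the last rival dropped out.
Sorting limits: 80 (0x55ab) > 74 (0xc5a4) > 44 (0x43e0) > 32 (0x0f77) > 31 (0xb05e) > 13 (0x1510) > …
Once the price passes 74 ETH, only 0x55ab is left; the hammer falls at 0xc5a4's limit of 74 ETH.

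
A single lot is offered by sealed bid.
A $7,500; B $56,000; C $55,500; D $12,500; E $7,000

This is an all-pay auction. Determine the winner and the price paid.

B pays $56,000

All-pay auction: the highest bidder wins the item, but every bidder pays their own bid.
Bids ranked: 56,000 (B) > 55,500 (C) > 12,500 (D) > 7,500 (A) > 7,000 (E)
B is highest and takes the item; every bidder forfeits their bid.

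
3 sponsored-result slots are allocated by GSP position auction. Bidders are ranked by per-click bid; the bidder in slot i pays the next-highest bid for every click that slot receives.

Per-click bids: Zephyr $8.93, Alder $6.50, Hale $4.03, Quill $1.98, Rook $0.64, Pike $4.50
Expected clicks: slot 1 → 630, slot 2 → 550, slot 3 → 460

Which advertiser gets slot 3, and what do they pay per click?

Pike; $4.03 per click

Per-click bids in order: $8.93 (Zephyr) > $6.50 (Alder) > $4.50 (Pike) > $4.03 (Hale) > …
Slot 3 goes to the third-ranked bidder, Pike, who pays the next bid down: $4.03/click.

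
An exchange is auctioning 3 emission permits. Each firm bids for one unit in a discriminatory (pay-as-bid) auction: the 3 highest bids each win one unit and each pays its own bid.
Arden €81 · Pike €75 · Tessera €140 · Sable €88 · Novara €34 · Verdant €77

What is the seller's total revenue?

Sorting: 140 (Tessera), 88 (Sable), 81 (Arden), 77 (Verdant), 75 (Pike), …
Top 3: Tessera, Sable, Arden.
Total revenue = 140 + 88 + 81 = €309.

Total revenue: €309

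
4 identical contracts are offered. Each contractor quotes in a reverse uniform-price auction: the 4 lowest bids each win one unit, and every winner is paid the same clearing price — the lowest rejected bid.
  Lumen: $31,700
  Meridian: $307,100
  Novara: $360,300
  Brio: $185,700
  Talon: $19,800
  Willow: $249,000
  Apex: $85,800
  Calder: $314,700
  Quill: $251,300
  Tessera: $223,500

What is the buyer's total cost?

Sorting: 19,800 (Talon), 31,700 (Lumen), 85,800 (Apex), 185,700 (Brio), 223,500 (Tessera), 249,000 (Willow), …
The 4 lowest are Talon, Lumen, Apex, Brio.
Lowest unsuccessful bid: $223,500 → clearing price.
Total cost = 4 × $223,500 = $894,000.

Total cost: $894,000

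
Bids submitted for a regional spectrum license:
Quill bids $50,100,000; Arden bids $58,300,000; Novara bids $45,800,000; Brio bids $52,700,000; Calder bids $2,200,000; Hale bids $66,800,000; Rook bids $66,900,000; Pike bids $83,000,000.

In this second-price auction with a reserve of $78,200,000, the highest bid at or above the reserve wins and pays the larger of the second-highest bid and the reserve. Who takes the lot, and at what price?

Pike pays $78,200,000

Bids ranked: 83,000,000 (Pike) > 66,900,000 (Rook) > 66,800,000 (Hale) > 58,300,000 (Arden) > 52,700,000 (Brio) > 50,100,000 (Quill) > …
Pike has the top bid at or above the reserve ($83,000,000).
max(second-highest $66,900,000, reserve $78,200,000) = $78,200,000.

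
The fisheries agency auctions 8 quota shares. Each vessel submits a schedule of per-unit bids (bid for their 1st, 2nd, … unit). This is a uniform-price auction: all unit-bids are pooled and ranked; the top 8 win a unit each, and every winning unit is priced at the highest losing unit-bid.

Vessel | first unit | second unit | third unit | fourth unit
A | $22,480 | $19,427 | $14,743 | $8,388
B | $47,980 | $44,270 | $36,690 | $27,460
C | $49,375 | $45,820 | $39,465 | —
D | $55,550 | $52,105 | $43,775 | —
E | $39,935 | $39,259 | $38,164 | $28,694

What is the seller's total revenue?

Total revenue: $315,720

All unit-bids, highest first — top 8: 55,550 (D-1), 52,105 (D-2), 49,375 (C-1), 47,980 (B-1), 45,820 (C-2), 44,270 (B-2), 43,775 (D-3), 39,935 (E-1)
The (k+1)-th unit-bid is $39,465.
Allocation: B 2, C 2, D 3, E 1. Every unit priced at $39,465.
Revenue = 8 × 39,465 = $315,720.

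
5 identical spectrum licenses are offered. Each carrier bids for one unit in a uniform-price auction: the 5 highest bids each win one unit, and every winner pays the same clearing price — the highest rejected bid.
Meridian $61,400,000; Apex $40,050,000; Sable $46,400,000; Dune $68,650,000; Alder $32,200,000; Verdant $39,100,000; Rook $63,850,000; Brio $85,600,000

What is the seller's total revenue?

Bids ranked high→low: 85,600,000 (Brio), 68,650,000 (Dune), 63,850,000 (Rook), 61,400,000 (Meridian), 46,400,000 (Sable), 40,050,000 (Apex), 39,100,000 (Verdant), …
The 5 highest are Brio, Dune, Rook, Meridian, Sable.
Highest unsuccessful bid: $40,050,000 → clearing price.
Total revenue = 5 × $40,050,000 = $200,250,000.

Total revenue: $200,250,000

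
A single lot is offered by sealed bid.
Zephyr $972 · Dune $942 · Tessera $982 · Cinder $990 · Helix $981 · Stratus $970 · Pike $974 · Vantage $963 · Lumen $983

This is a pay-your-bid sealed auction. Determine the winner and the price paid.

Cinder pays $990

Bids ranked: 990 (Cinder) > 983 (Lumen) > 982 (Tessera) > 981 (Helix) > 974 (Pike) > 972 (Zephyr) > …
Cinder has the highest bid and pays exactly that: $990.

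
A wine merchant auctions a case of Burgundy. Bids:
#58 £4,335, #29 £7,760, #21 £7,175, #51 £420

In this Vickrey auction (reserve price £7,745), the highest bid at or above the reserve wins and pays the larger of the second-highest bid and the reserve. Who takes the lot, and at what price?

Sorting bids: 7,760 (#29) > 7,175 (#21) > 4,335 (#58) > 420 (#51)
Highest eligible bid: #29 at £7,760.
max(second-highest £7,175, reserve £7,745) = £7,745.

#29 pays £7,745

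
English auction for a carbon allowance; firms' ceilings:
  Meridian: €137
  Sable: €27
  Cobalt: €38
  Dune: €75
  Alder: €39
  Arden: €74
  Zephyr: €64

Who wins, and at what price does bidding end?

Meridian wins at €75

Rule: the price rises until one bidder remains; the winner pays the price at which the last rival dropped out.
Limits ranked: 137 (Meridian) > 75 (Dune) > 74 (Arden) > 64 (Zephyr) > 39 (Alder) > 38 (Cobalt) > …
Bidding ends when Dune exits at €75; Meridian takes it.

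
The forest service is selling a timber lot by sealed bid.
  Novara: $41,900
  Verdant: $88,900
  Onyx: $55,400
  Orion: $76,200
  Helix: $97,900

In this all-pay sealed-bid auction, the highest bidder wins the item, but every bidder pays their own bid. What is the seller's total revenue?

Total revenue: $360,300

Rule: the highest bidder wins the item, but every bidder pays their own bid.
Sorting bids: 97,900 (Helix) > 88,900 (Verdant) > 76,200 (Orion) > 55,400 (Onyx) > 41,900 (Novara)
Helix wins with the top bid; all bids are sunk regardless.
Every bidder forfeits their bid regardless of winning.
Revenue = 41,900 + 88,900 + 55,400 + 76,200 + 97,900 = $360,300.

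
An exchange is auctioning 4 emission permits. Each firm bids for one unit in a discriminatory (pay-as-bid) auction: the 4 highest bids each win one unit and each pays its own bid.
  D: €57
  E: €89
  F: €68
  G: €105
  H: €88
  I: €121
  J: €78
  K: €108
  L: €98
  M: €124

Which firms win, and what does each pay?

M €124, I €121, K €108, G €105

Sorting: 124 (M), 121 (I), 108 (K), 105 (G), 98 (L), 89 (E), …
Winners (4 units): M, I, K, G.
Each winner pays its own bid: M €124, I €121, K €108, G €105.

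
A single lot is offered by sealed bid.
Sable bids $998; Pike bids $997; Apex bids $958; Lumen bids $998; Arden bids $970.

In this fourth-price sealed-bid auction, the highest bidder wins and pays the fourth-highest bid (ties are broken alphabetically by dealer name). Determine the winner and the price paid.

Lumen pays $970

Bids ranked: 998 (Lumen) > 998 (Sable) > 997 (Pike) > 970 (Arden) > 958 (Apex)
Tie at $998 → Lumen wins by tie-break.
Lumen wins; payment is bid #4 in the ranking = $970.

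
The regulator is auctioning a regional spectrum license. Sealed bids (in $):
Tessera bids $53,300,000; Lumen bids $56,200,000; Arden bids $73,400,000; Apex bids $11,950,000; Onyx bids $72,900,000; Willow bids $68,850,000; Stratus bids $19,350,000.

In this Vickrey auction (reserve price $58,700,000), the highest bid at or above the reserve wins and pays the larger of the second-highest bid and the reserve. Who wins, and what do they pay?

Arden pays $72,900,000

Bids ranked: 73,400,000 (Arden) > 72,900,000 (Onyx) > 68,850,000 (Willow) > 56,200,000 (Lumen) > 53,300,000 (Tessera) > 19,350,000 (Stratus) > …
Highest eligible bid: Arden at $73,400,000.
max(second-highest $72,900,000, reserve $58,700,000) = $72,900,000; the reserve does not bind.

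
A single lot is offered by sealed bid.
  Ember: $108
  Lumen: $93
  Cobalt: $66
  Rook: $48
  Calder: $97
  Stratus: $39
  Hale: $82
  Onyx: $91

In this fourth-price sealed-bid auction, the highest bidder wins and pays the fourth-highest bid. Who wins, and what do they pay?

Ember pays $91

Bids in order: 108 (Ember) > 97 (Calder) > 93 (Lumen) > 91 (Onyx) > 82 (Hale) > 66 (Cobalt) > …
Ember is highest; pays the fourth-highest bid, $91.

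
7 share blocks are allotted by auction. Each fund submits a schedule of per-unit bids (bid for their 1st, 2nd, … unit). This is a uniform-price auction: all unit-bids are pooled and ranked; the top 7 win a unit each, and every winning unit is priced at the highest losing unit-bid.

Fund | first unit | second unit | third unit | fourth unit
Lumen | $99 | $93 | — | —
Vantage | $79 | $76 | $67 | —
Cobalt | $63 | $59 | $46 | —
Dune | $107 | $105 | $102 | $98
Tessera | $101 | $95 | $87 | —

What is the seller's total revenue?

Total revenue: $651

Merging the schedules and taking the best 7: 107 (Dune-1), 105 (Dune-2), 102 (Dune-3), 101 (Tessera-1), 99 (Lumen-1), 98 (Dune-4), 95 (Tessera-2)
First bid not allocated: $93.
Allocation: Dune 4, Lumen 1, Tessera 2. Every unit priced at $93.
Revenue = 7 × 93 = $651.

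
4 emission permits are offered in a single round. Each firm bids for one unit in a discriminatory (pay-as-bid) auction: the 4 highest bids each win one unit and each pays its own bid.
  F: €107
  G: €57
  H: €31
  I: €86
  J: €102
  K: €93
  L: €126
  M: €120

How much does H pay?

H pays €0

Sorting: 126 (L), 120 (M), 107 (F), 102 (J), 93 (K), 86 (I), …
Top 4: L, M, F, J.
H does not win → €0.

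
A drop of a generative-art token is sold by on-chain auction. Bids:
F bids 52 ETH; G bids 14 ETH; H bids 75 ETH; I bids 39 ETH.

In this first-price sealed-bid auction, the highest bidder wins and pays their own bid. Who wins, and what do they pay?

Bids in order: 75 (H) > 52 (F) > 39 (I) > 14 (G)
H is highest → pays own bid, 75 ETH.

H pays 75 ETH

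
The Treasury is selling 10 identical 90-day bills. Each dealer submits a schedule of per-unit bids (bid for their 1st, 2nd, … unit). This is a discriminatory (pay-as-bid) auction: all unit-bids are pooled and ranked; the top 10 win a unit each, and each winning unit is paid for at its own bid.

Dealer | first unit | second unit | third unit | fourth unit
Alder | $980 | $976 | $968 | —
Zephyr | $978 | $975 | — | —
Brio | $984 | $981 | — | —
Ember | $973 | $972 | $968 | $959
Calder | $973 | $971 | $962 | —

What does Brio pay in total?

Merging the schedules and taking the best 10: 984 (Brio-1), 981 (Brio-2), 980 (Alder-1), 978 (Zephyr-1), 976 (Alder-2), 975 (Zephyr-2), 973 (Ember-1), 973 (Calder-1), 972 (Ember-2), 971 (Calder-2)
Next rejected bid: $968 (not a price — pay-as-bid).
Brio's winning unit-bids: 984 + 981 = $1,965.

Brio pays $1,965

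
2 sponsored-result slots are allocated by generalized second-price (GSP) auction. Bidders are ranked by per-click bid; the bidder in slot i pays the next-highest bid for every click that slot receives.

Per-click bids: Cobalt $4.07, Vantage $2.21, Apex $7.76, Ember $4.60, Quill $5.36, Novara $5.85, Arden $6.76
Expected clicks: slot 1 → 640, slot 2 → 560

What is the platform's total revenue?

Per-click bids in order: $7.76 (Apex) > $6.76 (Arden) > $5.85 (Novara) > …
Slot 1: Apex pays $6.76 × 640 = $4326.40
Slot 2: Arden pays $5.85 × 560 = $3276.00
Total = $7602.40

Total revenue: $7602.40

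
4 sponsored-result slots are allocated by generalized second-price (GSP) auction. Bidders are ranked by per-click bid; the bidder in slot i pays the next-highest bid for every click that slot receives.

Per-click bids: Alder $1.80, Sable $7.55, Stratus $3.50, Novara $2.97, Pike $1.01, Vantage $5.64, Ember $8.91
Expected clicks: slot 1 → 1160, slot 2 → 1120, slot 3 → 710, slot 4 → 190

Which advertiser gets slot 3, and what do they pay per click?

Vantage; $3.50 per click

Ranked by bid: $8.91 (Ember) > $7.55 (Sable) > $5.64 (Vantage) > $3.50 (Stratus) > $2.97 (Novara) > …
Slot 3 goes to the third-ranked bidder, Vantage, who pays the next bid down: $3.50/click.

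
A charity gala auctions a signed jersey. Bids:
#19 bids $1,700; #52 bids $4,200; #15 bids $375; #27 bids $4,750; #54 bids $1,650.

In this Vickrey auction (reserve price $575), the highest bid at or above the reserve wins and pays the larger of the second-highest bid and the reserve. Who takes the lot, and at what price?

#27 pays $4,200

Bids in order: 4,750 (#27) > 4,200 (#52) > 1,700 (#19) > 1,650 (#54) > 375 (#15)
#27 has the top bid at or above the reserve ($4,750).
Second-highest bid $4,200 exceeds the reserve $575 → payment $4,200.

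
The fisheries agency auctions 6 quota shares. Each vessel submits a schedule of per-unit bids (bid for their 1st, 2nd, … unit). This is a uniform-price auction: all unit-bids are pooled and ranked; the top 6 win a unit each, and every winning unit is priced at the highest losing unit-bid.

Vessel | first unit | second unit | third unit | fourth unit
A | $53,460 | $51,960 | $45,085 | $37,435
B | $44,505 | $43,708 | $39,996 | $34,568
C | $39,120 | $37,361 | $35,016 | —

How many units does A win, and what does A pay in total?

Merging the schedules and taking the best 6: 53,460 (A-1), 51,960 (A-2), 45,085 (A-3), 44,505 (B-1), 43,708 (B-2), 39,996 (B-3)
First bid not allocated: $39,120.
A wins 3 unit(s) at $39,120 each.

A: 3 units, pays $117,360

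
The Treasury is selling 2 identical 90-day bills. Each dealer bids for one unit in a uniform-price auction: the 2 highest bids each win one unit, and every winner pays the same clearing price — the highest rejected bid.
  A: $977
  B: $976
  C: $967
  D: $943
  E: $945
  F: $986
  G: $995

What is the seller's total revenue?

Total revenue: $1,954

Ordering the bids: 995 (G), 986 (F), 977 (A), 976 (B), …
The 2 highest are G, F.
Clearing price = highest rejected bid = $977.
Total revenue = 2 × $977 = $1,954.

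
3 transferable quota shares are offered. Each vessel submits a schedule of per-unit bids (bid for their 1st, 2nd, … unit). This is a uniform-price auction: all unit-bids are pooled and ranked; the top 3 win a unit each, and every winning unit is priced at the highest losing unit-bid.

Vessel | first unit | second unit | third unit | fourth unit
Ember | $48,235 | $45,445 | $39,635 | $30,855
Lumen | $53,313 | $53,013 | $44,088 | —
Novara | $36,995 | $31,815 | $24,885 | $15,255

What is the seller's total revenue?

Total revenue: $136,335

Pooled unit-bids ranked (top 3): 53,313 (Lumen-1), 53,013 (Lumen-2), 48,235 (Ember-1)
Highest rejected unit-bid = $45,445.
Allocation: Ember 1, Lumen 2. Every unit priced at $45,445.
Revenue = 3 × 45,445 = $136,335.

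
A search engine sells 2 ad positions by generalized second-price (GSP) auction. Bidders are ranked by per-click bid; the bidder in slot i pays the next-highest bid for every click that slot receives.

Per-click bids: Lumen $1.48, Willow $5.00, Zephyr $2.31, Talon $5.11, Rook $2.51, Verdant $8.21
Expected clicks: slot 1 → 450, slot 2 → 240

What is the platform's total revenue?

Total revenue: $3499.50

Ranked by bid: $8.21 (Verdant) > $5.11 (Talon) > $5.00 (Willow) > …
Slot 1: Verdant pays $5.11 × 450 = $2299.50
Slot 2: Talon pays $5.00 × 240 = $1200.00
Total = $3499.50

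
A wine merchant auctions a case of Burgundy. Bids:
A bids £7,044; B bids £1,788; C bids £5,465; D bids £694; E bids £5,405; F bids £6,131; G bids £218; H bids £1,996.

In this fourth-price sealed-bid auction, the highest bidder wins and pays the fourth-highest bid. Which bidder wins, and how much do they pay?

Bids in order: 7,044 (A) > 6,131 (F) > 5,465 (C) > 5,405 (E) > 1,996 (H) > 1,788 (B) > …
A is highest; pays the fourth-highest bid, £5,405.

A pays £5,405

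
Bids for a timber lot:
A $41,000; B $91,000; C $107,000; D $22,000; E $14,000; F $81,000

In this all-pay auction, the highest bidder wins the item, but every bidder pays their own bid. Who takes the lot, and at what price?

Sorting bids: 107,000 (C) > 91,000 (B) > 81,000 (F) > 41,000 (A) > 22,000 (D) > 14,000 (E)
C is highest and takes the item; every bidder forfeits their bid.

C pays $107,000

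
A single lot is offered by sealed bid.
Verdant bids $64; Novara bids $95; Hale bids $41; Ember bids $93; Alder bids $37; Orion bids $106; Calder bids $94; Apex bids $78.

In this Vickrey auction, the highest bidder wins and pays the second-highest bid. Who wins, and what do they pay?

Bids ranked: 106 (Orion) > 95 (Novara) > 94 (Calder) > 93 (Ember) > 78 (Apex) > 64 (Verdant) > …
Orion is highest; pays the second-highest bid, $95.

Orion pays $95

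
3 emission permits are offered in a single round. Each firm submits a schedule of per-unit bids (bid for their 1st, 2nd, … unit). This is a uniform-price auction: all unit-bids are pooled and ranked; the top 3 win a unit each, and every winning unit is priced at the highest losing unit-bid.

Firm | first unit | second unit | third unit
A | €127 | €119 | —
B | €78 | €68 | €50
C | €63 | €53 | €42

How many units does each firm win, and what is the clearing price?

A 2, B 1; clearing price €68

Pooled unit-bids ranked (top 3): 127 (A-1), 119 (A-2), 78 (B-1)
First bid not allocated: €68.
Allocation: A 2, B 1.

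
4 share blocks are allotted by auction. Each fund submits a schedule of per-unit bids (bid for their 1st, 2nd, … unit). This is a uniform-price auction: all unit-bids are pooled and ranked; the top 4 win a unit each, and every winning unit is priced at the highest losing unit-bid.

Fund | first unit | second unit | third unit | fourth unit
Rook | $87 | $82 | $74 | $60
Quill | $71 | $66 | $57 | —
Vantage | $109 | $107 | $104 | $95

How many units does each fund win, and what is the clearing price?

Pooled unit-bids ranked (top 4): 109 (Vantage-1), 107 (Vantage-2), 104 (Vantage-3), 95 (Vantage-4)
First bid not allocated: $87.
Allocation: Vantage 4.

Vantage 4; clearing price $87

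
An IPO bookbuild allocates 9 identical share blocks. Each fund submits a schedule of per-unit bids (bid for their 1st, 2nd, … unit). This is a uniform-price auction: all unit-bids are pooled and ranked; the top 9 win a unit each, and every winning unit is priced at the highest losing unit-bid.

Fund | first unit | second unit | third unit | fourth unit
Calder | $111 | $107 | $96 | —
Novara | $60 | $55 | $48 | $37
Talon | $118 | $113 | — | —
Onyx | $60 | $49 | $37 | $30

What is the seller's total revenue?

Total revenue: $432

All unit-bids, highest first — top 9: 118 (Talon-1), 113 (Talon-2), 111 (Calder-1), 107 (Calder-2), 96 (Calder-3), 60 (Novara-1), 60 (Onyx-1), 55 (Novara-2), 49 (Onyx-2)
Highest rejected unit-bid = $48.
Allocation: Calder 3, Novara 2, Onyx 2, Talon 2. Every unit priced at $48.
Revenue = 9 × 48 = $432.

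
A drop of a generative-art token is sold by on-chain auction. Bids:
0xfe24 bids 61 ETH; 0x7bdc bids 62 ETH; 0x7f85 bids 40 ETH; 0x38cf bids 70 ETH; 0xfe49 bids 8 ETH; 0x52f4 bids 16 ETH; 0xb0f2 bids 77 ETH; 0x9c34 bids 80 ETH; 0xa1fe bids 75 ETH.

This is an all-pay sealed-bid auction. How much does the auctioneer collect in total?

Total revenue: 489 ETH

Bids ranked: 80 (0x9c34) > 77 (0xb0f2) > 75 (0xa1fe) > 70 (0x38cf) > 62 (0x7bdc) > 61 (0xfe24) > …
0x9c34 wins with the top bid; all bids are sunk regardless.
Every bidder forfeits their bid regardless of winning.
Revenue = 61 + 62 + 40 + 70 + 8 + 16 + 77 + 80 + 75 = 489 ETH.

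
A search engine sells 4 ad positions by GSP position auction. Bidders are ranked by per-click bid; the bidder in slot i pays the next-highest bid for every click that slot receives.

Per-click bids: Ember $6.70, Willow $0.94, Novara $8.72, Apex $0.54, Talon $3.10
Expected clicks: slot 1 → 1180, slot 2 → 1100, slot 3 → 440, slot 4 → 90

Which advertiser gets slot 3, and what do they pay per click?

Sorting advertisers: $8.72 (Novara) > $6.70 (Ember) > $3.10 (Talon) > $0.94 (Willow) > $0.54 (Apex)
Slot 3 goes to the third-ranked bidder, Talon, who pays the next bid down: $0.94/click.

Talon; $0.94 per click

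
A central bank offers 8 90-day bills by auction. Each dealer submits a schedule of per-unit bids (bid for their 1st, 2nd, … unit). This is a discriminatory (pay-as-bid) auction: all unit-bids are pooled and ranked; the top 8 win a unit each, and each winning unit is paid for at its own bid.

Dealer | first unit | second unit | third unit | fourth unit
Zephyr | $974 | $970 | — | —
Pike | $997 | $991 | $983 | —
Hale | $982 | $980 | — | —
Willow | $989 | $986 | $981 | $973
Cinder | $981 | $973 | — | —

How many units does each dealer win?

Cinder 1, Hale 1, Pike 3, Willow 3

All unit-bids, highest first — top 8: 997 (Pike-1), 991 (Pike-2), 989 (Willow-1), 986 (Willow-2), 983 (Pike-3), 982 (Hale-1), 981 (Willow-3), 981 (Cinder-1)
Next rejected bid: $980 (not a price — pay-as-bid).
Allocation: Cinder 1, Hale 1, Pike 3, Willow 3.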